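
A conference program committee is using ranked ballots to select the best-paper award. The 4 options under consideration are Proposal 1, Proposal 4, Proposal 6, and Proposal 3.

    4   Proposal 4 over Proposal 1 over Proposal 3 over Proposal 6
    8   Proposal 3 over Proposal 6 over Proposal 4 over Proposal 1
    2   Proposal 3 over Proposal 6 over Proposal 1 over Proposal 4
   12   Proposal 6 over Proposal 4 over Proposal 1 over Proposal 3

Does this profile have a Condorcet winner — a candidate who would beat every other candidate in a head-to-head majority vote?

No

Head-to-head results (26 voters total):
Proposal 1 vs Proposal 4: Proposal 4 wins 24–2.
Proposal 1 vs Proposal 6: Proposal 6 wins 22–4.
Proposal 1 vs Proposal 3: Proposal 1 wins 16–10.
Proposal 4 vs Proposal 6: Proposal 6 wins 22–4.
Proposal 4 vs Proposal 3: Proposal 4 wins 16–10.
Proposal 6 vs Proposal 3: Proposal 3 wins 14–12.
No candidate beats all others: Proposal 1 beats Proposal 3 beats Proposal 6 beats Proposal 1, a majority cycle.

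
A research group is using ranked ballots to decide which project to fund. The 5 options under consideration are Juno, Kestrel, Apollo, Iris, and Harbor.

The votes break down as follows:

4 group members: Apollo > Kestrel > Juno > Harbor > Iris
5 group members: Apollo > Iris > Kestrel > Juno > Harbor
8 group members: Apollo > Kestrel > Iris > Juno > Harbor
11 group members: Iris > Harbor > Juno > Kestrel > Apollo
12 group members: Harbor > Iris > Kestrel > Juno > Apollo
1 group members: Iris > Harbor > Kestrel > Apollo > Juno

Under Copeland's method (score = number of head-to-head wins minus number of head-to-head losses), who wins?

Pairwise results:
  Juno vs Kestrel: Kestrel wins 30–11.
  Juno vs Apollo: Juno wins 23–18.
  Juno vs Iris: Iris wins 37–4.
  Juno vs Harbor: Harbor wins 24–17.
  Kestrel vs Apollo: Kestrel wins 24–17.
  Kestrel vs Iris: Iris wins 29–12.
  Kestrel vs Harbor: Harbor wins 24–17.
  Apollo vs Iris: Iris wins 24–17.
  Apollo vs Harbor: Harbor wins 24–17.
  Iris vs Harbor: Iris wins 25–16.
Copeland scores (wins − losses):
  Juno: 1 − 3 = -2
  Kestrel: 2 − 2 = 0
  Apollo: 0 − 4 = -4
  Iris: 4 − 0 = 4
  Harbor: 3 − 1 = 2
Iris has the best Copeland score.

Iris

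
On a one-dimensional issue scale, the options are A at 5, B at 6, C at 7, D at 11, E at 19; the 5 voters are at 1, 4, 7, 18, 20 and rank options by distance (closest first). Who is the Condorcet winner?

With single-peaked preferences on a line, the Condorcet winner is the candidate closest to the median voter.
The median voter (position 7) is closest to C at 7.
Check: C vs E — voters closer to C: 3 of 5.

C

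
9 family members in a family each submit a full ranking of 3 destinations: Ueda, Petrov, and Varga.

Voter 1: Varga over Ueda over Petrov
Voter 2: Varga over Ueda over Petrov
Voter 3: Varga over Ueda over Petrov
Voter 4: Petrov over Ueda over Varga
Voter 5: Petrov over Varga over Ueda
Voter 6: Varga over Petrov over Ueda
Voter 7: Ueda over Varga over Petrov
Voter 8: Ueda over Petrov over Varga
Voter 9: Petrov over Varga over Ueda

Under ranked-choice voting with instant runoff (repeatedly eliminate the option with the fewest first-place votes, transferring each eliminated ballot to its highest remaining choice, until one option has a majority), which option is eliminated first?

Ueda

Round 1: Varga 4, Petrov 3, Ueda 2. Ueda has the fewest and is eliminated.
Round 2: Varga 5, Petrov 4. Varga has a majority.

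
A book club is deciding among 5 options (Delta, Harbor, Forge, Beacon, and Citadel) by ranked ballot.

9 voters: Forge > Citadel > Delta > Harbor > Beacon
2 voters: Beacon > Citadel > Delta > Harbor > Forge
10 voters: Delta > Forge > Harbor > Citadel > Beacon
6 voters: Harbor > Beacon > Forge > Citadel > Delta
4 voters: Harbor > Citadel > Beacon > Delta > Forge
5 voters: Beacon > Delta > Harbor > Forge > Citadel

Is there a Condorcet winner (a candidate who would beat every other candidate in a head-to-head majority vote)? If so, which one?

None — there is no Condorcet winner

Head-to-head results (36 voters total):
Delta vs Harbor: Delta wins 26–10.
Delta vs Forge: Delta wins 21–15.
Delta vs Beacon: Delta wins 19–17.
Delta vs Citadel: Citadel wins 21–15.
Harbor vs Forge: Forge wins 19–17.
Harbor vs Beacon: Harbor wins 29–7.
Harbor vs Citadel: Harbor wins 25–11.
Forge vs Beacon: Forge wins 19–17.
Forge vs Citadel: Forge wins 30–6.
Beacon vs Citadel: Citadel wins 23–13.
No candidate beats all others: Delta beats Harbor beats Citadel beats Delta, a majority cycle.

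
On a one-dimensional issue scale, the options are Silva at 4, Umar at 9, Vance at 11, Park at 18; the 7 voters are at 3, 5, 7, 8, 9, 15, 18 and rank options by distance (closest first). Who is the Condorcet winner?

With single-peaked preferences on a line, the Condorcet winner is the candidate closest to the median voter.
The median voter (position 8) is closest to Umar at 9.
Check: Umar vs Vance — voters closer to Umar: 5 of 7.

Umar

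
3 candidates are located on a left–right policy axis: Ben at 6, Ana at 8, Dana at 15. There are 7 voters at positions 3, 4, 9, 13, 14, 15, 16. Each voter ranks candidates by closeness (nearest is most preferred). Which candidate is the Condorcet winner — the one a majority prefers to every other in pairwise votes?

With single-peaked preferences on a line, the Condorcet winner is the candidate closest to the median voter.
The median voter (position 13) is closest to Dana at 15.
Check: Dana vs Ana — voters closer to Dana: 4 of 7.

Dana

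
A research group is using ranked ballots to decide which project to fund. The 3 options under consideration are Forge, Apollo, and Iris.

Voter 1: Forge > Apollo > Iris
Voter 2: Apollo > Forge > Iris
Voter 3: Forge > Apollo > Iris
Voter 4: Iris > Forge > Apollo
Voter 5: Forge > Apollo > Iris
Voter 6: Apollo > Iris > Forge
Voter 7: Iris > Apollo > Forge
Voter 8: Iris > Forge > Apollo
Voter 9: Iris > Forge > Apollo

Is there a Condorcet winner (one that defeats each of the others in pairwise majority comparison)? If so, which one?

No Condorcet winner

Head-to-head results (9 voters total):
Forge vs Apollo: Forge wins 6–3.
Forge vs Iris: Iris wins 5–4.
Apollo vs Iris: Apollo wins 5–4.
No candidate beats all others: Forge beats Apollo beats Iris beats Forge, a majority cycle.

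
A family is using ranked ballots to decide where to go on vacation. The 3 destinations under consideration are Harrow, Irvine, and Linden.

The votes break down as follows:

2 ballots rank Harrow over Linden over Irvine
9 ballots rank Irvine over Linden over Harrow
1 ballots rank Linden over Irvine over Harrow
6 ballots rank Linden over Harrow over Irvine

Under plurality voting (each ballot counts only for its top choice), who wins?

First-place vote totals:
  Harrow: 2
  Irvine: 9
  Linden: 7
Irvine has the most first-place votes.

Irvine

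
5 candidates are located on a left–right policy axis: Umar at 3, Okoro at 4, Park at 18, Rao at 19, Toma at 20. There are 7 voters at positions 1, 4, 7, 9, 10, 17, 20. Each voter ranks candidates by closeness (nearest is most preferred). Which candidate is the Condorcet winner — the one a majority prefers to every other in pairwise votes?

With single-peaked preferences on a line, the Condorcet winner is the candidate closest to the median voter.
The median voter (position 9) is closest to Okoro at 4.
Check: Okoro vs Rao — voters closer to Okoro: 5 of 7.

Okoro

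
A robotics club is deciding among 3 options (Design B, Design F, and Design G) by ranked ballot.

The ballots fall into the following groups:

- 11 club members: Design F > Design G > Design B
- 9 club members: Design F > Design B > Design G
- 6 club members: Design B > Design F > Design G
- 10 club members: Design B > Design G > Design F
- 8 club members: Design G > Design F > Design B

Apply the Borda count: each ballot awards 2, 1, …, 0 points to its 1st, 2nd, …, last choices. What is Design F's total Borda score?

Borda scores:
  Design B: 11·0 + 9·1 + 6·2 + 10·2 + 8·0 = 41
  Design F: 11·2 + 9·2 + 6·1 + 10·0 + 8·1 = 54
  Design G: 11·1 + 9·0 + 6·0 + 10·1 + 8·2 = 37

54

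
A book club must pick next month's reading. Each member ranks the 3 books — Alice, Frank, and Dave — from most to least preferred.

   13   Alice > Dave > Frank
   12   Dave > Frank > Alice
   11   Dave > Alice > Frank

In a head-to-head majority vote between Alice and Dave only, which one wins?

Ballots ranking Alice above Dave: 13.
Ballots ranking Dave above Alice: 12+11 = 23.
Dave wins the head-to-head, 23–13.

Dave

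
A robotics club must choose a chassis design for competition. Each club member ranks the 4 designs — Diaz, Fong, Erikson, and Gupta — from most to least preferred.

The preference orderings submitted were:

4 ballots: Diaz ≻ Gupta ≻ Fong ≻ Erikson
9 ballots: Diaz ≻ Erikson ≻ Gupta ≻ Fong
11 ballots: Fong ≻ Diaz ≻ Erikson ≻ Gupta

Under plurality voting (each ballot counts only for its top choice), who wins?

Diaz

First-place vote totals:
  Diaz: 13
  Fong: 11
  Erikson: 0
  Gupta: 0
Diaz has the most first-place votes.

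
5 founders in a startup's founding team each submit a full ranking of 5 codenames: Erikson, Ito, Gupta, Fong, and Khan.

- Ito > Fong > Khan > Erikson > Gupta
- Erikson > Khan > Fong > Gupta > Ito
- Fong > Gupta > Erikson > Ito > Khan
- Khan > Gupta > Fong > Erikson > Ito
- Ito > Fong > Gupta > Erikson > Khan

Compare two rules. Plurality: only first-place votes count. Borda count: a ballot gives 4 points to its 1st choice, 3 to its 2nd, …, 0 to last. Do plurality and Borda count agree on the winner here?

Plurality first-place counts: Erikson 1, Ito 2, Gupta 0, Fong 1, Khan 1 → Ito.
Borda totals: Erikson 9, Ito 9, Gupta 9, Fong 14, Khan 9 → Fong.
The two rules disagree: plurality picks Ito, Borda picks Fong.

No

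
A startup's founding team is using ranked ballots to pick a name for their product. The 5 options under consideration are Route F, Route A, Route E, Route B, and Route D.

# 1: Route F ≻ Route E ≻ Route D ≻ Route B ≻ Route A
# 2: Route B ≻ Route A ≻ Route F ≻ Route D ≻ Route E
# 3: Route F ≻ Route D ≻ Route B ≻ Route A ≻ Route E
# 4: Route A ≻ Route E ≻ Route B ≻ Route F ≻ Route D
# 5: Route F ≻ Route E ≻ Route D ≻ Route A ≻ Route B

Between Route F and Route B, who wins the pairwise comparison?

Route F

Ballots ranking Route F above Route B: 3.
Ballots ranking Route B above Route F: 2.
Route F wins the head-to-head, 3–2.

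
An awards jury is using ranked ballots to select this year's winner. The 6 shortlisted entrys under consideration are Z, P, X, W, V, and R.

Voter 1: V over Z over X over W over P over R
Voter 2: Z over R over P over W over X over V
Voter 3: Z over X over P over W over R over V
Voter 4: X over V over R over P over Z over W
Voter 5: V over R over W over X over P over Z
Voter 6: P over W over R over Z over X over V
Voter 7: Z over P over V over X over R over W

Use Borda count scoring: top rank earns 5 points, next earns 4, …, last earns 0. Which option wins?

Z

Borda scores:
  Z: 4 + 5 + 5 + 1 + 0 + 2 + 5 = 22
  P: 1 + 3 + 3 + 2 + 1 + 5 + 4 = 19
  X: 3 + 1 + 4 + 5 + 2 + 1 + 2 = 18
  W: 2 + 2 + 2 + 0 + 3 + 4 + 0 = 13
  V: 5 + 0 + 0 + 4 + 5 + 0 + 3 = 17
  R: 0 + 4 + 1 + 3 + 4 + 3 + 1 = 16
Z has the highest total.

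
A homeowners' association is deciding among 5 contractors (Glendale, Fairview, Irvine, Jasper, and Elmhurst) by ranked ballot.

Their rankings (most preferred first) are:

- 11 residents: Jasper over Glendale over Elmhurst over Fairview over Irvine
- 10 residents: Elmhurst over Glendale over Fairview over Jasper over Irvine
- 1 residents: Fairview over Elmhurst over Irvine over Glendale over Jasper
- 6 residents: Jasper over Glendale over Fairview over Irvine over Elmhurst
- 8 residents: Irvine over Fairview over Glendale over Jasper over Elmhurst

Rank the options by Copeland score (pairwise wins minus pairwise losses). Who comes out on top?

Pairwise results:
  Glendale vs Fairview: Glendale wins 27–9.
  Glendale vs Irvine: Glendale wins 27–9.
  Glendale vs Jasper: Glendale wins 19–17.
  Glendale vs Elmhurst: Glendale wins 25–11.
  Fairview vs Irvine: Fairview wins 28–8.
  Fairview vs Jasper: Fairview wins 19–17.
  Fairview vs Elmhurst: Elmhurst wins 21–15.
  Irvine vs Jasper: Jasper wins 27–9.
  Irvine vs Elmhurst: Elmhurst wins 22–14.
  Jasper vs Elmhurst: Jasper wins 25–11.
Copeland scores (wins − losses):
  Glendale: 4 − 0 = 4
  Fairview: 2 − 2 = 0
  Irvine: 0 − 4 = -4
  Jasper: 2 − 2 = 0
  Elmhurst: 2 − 2 = 0
Glendale has the best Copeland score.

Glendale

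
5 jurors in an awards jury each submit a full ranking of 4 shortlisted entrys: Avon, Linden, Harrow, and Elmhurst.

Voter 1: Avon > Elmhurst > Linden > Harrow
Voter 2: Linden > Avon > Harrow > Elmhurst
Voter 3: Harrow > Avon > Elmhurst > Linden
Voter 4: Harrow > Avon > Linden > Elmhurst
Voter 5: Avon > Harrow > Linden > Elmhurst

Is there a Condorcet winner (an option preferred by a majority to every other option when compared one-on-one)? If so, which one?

Avon

Head-to-head results (5 voters total):
Avon vs Linden: Avon wins 4–1.
Avon vs Harrow: Avon wins 3–2.
Avon vs Elmhurst: Avon wins 5–0.
Linden vs Harrow: Harrow wins 3–2.
Linden vs Elmhurst: Linden wins 3–2.
Harrow vs Elmhurst: Harrow wins 4–1.
Avon beats each rival — Linden (4–1), Harrow (3–2), Elmhurst (5–0) — so Avon is the Condorcet winner.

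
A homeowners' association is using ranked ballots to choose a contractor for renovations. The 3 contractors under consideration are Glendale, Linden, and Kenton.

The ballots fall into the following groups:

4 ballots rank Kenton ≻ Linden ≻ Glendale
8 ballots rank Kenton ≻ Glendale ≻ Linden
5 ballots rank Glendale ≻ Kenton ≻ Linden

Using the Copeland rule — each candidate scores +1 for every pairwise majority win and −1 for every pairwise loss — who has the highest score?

Pairwise results:
  Glendale vs Linden: Glendale wins 13–4.
  Glendale vs Kenton: Kenton wins 12–5.
  Linden vs Kenton: Kenton wins 17–0.
Copeland scores (wins − losses):
  Glendale: 1 − 1 = 0
  Linden: 0 − 2 = -2
  Kenton: 2 − 0 = 2
Kenton has the best Copeland score.

Kenton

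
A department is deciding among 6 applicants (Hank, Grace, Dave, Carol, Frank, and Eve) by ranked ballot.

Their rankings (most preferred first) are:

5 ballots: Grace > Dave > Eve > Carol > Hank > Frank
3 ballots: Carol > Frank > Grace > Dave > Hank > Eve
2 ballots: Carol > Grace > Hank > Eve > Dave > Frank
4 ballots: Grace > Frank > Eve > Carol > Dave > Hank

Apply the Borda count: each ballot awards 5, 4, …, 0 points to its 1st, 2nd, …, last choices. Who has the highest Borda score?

Grace

Borda scores:
  Hank: 5·1 + 3·1 + 2·3 + 4·0 = 14
  Grace: 5·5 + 3·3 + 2·4 + 4·5 = 62
  Dave: 5·4 + 3·2 + 2·1 + 4·1 = 32
  Carol: 5·2 + 3·5 + 2·5 + 4·2 = 43
  Frank: 5·0 + 3·4 + 2·0 + 4·4 = 28
  Eve: 5·3 + 3·0 + 2·2 + 4·3 = 31
Grace has the highest total.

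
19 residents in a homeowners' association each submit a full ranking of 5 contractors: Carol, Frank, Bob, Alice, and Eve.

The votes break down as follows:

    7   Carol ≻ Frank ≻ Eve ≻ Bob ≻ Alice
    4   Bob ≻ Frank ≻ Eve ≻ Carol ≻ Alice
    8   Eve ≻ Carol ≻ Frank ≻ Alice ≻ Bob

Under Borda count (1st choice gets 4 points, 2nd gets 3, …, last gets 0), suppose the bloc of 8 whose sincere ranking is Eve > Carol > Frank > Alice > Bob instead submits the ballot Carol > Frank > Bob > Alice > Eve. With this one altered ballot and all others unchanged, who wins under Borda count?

Borda totals with the altered ballot: Carol 64, Frank 57, Bob 39, Alice 8, Eve 22.
The winner is unchanged: still Carol.

Carol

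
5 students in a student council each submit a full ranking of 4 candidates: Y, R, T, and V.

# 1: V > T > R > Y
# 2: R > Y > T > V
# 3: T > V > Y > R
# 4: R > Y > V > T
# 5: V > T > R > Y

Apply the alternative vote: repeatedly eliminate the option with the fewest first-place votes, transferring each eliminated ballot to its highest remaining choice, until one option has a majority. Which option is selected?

V

Round 1: R 2, V 2, T 1, Y 0. Y has the fewest and is eliminated.
Round 2: R 2, V 2, T 1. T has the fewest and is eliminated.
Round 3: V 3, R 2. V has a majority.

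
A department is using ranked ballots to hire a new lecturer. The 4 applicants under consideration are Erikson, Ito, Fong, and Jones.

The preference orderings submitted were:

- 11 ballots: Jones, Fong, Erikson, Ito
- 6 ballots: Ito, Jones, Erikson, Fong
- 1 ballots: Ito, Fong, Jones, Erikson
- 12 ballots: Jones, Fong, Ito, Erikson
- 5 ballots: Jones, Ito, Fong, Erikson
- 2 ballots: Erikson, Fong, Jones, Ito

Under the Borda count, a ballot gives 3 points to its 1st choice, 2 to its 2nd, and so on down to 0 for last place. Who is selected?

Jones

Borda scores:
  Erikson: 11·1 + 6·1 + 0 + 12·0 + 5·0 + 2·3 = 23
  Ito: 11·0 + 6·3 + 3 + 12·1 + 5·2 + 2·0 = 43
  Fong: 11·2 + 6·0 + 2 + 12·2 + 5·1 + 2·2 = 57
  Jones: 11·3 + 6·2 + 1 + 12·3 + 5·3 + 2·1 = 99
Jones has the highest total.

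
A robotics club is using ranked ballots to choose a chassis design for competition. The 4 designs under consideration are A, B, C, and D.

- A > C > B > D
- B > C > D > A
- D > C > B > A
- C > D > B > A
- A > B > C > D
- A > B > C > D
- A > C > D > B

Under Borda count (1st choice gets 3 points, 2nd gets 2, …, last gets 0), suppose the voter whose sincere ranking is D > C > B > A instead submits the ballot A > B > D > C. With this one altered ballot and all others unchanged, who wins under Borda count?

A

Borda totals with the altered ballot: A 15, B 11, C 11, D 5.
The switch changes the winner from C to A.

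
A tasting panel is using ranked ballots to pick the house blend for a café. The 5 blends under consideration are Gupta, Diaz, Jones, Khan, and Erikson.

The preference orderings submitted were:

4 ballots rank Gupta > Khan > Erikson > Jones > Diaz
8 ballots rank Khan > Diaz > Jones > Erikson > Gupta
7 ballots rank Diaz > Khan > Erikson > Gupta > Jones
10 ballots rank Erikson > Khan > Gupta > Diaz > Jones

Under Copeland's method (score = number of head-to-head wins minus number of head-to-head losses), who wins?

Khan

Pairwise results:
  Gupta vs Diaz: Diaz wins 15–14.
  Gupta vs Jones: Gupta wins 21–8.
  Gupta vs Khan: Khan wins 25–4.
  Gupta vs Erikson: Erikson wins 25–4.
  Diaz vs Jones: Diaz wins 25–4.
  Diaz vs Khan: Khan wins 22–7.
  Diaz vs Erikson: Diaz wins 15–14.
  Jones vs Khan: Khan wins 29–0.
  Jones vs Erikson: Erikson wins 21–8.
  Khan vs Erikson: Khan wins 19–10.
Copeland scores (wins − losses):
  Gupta: 1 − 3 = -2
  Diaz: 3 − 1 = 2
  Jones: 0 − 4 = -4
  Khan: 4 − 0 = 4
  Erikson: 2 − 2 = 0
Khan has the best Copeland score.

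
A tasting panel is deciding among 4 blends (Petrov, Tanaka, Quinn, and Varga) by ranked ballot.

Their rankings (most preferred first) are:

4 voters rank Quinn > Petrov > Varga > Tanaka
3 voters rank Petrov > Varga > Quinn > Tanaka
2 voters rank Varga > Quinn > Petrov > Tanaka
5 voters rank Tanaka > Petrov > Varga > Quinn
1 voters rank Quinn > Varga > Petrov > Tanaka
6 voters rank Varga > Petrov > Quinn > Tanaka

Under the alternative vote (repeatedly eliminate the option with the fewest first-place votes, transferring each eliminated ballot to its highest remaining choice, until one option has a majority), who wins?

Varga

Round 1: Varga 8, Tanaka 5, Quinn 5, Petrov 3. Petrov has the fewest and is eliminated.
Round 2: Varga 11, Tanaka 5, Quinn 5. Varga has a majority.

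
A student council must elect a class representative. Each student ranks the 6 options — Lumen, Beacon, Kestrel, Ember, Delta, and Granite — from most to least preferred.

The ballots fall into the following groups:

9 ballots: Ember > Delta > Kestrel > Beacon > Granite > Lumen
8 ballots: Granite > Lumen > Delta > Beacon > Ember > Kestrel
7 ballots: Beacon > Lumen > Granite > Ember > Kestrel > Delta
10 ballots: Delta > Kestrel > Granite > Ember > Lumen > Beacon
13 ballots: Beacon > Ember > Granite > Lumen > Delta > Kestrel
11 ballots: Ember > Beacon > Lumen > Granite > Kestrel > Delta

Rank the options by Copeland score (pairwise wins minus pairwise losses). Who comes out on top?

Ember

Pairwise results:
  Lumen vs Beacon: Beacon wins 40–18.
  Lumen vs Kestrel: Lumen wins 39–19.
  Lumen vs Ember: Ember wins 43–15.
  Lumen vs Delta: Lumen wins 39–19.
  Lumen vs Granite: Granite wins 40–18.
  Beacon vs Kestrel: Beacon wins 39–19.
  Beacon vs Ember: Ember wins 30–28.
  Beacon vs Delta: Beacon wins 31–27.
  Beacon vs Granite: Beacon wins 40–18.
  Kestrel vs Ember: Ember wins 48–10.
  Kestrel vs Delta: Delta wins 40–18.
  Kestrel vs Granite: Granite wins 39–19.
  Ember vs Delta: Ember wins 40–18.
  Ember vs Granite: Ember wins 33–25.
  Delta vs Granite: Granite wins 39–19.
Copeland scores (wins − losses):
  Lumen: 2 − 3 = -1
  Beacon: 4 − 1 = 3
  Kestrel: 0 − 5 = -5
  Ember: 5 − 0 = 5
  Delta: 1 − 4 = -3
  Granite: 3 − 2 = 1
Ember has the best Copeland score.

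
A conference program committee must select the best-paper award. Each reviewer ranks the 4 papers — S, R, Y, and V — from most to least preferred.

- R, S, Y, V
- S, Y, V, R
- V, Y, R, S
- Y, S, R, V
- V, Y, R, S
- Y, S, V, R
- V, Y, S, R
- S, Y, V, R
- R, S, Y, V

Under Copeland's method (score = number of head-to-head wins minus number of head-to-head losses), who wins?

Pairwise results:
  S vs R: S wins 5–4.
  S vs Y: Y wins 5–4.
  S vs V: S wins 6–3.
  R vs Y: Y wins 7–2.
  R vs V: V wins 6–3.
  Y vs V: Y wins 6–3.
Copeland scores (wins − losses):
  S: 2 − 1 = 1
  R: 0 − 3 = -3
  Y: 3 − 0 = 3
  V: 1 − 2 = -1
Y has the best Copeland score.

Y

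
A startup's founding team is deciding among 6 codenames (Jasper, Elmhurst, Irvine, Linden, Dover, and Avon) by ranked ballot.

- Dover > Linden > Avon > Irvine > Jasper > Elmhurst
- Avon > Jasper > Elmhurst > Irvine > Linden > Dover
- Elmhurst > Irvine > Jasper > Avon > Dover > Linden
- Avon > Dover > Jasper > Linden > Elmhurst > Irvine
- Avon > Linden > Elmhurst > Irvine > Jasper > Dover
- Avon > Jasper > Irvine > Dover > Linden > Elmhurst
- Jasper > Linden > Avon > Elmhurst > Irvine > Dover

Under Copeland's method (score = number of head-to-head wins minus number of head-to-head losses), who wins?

Avon

Pairwise results:
  Jasper vs Elmhurst: Jasper wins 5–2.
  Jasper vs Irvine: Jasper wins 4–3.
  Jasper vs Linden: Jasper wins 5–2.
  Jasper vs Dover: Jasper wins 5–2.
  Jasper vs Avon: Avon wins 5–2.
  Elmhurst vs Irvine: Elmhurst wins 5–2.
  Elmhurst vs Linden: Linden wins 5–2.
  Elmhurst vs Dover: Elmhurst wins 4–3.
  Elmhurst vs Avon: Avon wins 6–1.
  Irvine vs Linden: Linden wins 4–3.
  Irvine vs Dover: Irvine wins 5–2.
  Irvine vs Avon: Avon wins 6–1.
  Linden vs Dover: Dover wins 4–3.
  Linden vs Avon: Avon wins 5–2.
  Dover vs Avon: Avon wins 6–1.
Copeland scores (wins − losses):
  Jasper: 4 − 1 = 3
  Elmhurst: 2 − 3 = -1
  Irvine: 1 − 4 = -3
  Linden: 2 − 3 = -1
  Dover: 1 − 4 = -3
  Avon: 5 − 0 = 5
Avon has the best Copeland score.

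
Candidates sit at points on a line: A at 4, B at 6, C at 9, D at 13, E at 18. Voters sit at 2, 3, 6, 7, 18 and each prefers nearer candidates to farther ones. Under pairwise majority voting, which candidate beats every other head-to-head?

B

With single-peaked preferences on a line, the Condorcet winner is the candidate closest to the median voter.
The median voter (position 6) is closest to B at 6.
Check: B vs A — voters closer to B: 3 of 5.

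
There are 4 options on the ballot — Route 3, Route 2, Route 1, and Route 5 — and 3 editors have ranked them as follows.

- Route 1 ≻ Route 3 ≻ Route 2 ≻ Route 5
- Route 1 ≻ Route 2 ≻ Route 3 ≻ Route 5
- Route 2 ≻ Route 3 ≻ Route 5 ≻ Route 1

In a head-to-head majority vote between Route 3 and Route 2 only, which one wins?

Ballots ranking Route 3 above Route 2: 1.
Ballots ranking Route 2 above Route 3: 2.
Route 2 wins the head-to-head, 2–1.

Route 2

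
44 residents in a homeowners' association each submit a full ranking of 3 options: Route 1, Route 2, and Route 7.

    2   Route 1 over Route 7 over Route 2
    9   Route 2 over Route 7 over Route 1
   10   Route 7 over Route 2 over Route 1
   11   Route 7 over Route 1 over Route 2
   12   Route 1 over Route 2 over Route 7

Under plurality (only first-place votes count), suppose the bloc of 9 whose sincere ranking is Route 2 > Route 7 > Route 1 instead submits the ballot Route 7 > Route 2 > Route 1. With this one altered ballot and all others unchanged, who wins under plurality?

First-place totals with the altered ballot: Route 1 14, Route 2 0, Route 7 30.
The winner is unchanged: still Route 7.

Route 7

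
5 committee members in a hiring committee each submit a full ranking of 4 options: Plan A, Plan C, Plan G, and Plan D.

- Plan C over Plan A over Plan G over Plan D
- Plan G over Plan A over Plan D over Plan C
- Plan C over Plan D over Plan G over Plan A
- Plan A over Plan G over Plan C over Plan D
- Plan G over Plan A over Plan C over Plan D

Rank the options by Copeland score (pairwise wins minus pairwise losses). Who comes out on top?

Plan G

Pairwise results:
  Plan A vs Plan C: Plan A wins 3–2.
  Plan A vs Plan G: Plan G wins 3–2.
  Plan A vs Plan D: Plan A wins 4–1.
  Plan C vs Plan G: Plan G wins 3–2.
  Plan C vs Plan D: Plan C wins 4–1.
  Plan G vs Plan D: Plan G wins 4–1.
Copeland scores (wins − losses):
  Plan A: 2 − 1 = 1
  Plan C: 1 − 2 = -1
  Plan G: 3 − 0 = 3
  Plan D: 0 − 3 = -3
Plan G has the best Copeland score.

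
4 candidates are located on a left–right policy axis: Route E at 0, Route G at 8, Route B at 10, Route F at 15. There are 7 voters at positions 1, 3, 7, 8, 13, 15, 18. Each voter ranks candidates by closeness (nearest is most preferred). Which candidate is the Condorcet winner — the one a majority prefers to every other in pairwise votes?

Route G

With single-peaked preferences on a line, the Condorcet winner is the candidate closest to the median voter.
The median voter (position 8) is closest to Route G at 8.
Check: Route G vs Route B — voters closer to Route G: 4 of 7.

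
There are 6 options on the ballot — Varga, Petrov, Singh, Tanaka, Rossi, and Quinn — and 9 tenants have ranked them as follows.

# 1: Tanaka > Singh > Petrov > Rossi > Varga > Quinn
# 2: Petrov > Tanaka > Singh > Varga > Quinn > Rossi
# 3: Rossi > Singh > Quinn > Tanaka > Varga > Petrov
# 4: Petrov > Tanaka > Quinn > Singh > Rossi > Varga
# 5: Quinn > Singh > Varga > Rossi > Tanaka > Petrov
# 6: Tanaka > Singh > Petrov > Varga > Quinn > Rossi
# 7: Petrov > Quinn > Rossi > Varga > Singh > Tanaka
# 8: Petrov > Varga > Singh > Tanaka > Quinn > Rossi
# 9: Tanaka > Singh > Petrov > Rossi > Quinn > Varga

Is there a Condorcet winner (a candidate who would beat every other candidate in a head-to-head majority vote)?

Head-to-head results (9 voters total):
Varga vs Petrov: Petrov wins 7–2.
Varga vs Singh: Singh wins 7–2.
Varga vs Tanaka: Tanaka wins 6–3.
Varga vs Rossi: Rossi wins 5–4.
Varga vs Quinn: Quinn wins 5–4.
Petrov vs Singh: Singh wins 5–4.
Petrov vs Tanaka: Tanaka wins 5–4.
Petrov vs Rossi: Petrov wins 7–2.
Petrov vs Quinn: Petrov wins 7–2.
Singh vs Tanaka: Tanaka wins 5–4.
Singh vs Rossi: Singh wins 7–2.
Singh vs Quinn: Singh wins 6–3.
Tanaka vs Rossi: Tanaka wins 6–3.
Tanaka vs Quinn: Tanaka wins 6–3.
Rossi vs Quinn: Quinn wins 6–3.
Tanaka beats each rival — Varga (6–3), Petrov (5–4), Singh (5–4), Rossi (6–3), Quinn (6–3) — so Tanaka is the Condorcet winner.

Yes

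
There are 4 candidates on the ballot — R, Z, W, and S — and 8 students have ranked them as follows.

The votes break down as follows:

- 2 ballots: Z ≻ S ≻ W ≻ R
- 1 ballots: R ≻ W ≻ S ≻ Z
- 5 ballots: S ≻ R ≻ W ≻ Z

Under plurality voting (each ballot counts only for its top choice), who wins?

S

First-place vote totals:
  R: 1
  Z: 2
  W: 0
  S: 5
S has the most first-place votes.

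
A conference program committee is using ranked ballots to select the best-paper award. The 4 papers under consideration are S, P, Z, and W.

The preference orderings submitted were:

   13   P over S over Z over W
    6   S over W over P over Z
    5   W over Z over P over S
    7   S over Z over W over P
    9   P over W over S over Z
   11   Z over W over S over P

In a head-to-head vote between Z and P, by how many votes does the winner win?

5

Ballots ranking Z above P: 5+7+11 = 23.
Ballots ranking P above Z: 13+6+9 = 28.
P wins 28–23, a margin of 5.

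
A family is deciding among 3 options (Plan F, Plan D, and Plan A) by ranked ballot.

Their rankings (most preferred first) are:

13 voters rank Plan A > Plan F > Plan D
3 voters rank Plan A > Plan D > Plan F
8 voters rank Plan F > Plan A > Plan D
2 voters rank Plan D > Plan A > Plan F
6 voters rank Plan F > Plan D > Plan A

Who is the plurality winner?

Plan A

First-place vote totals:
  Plan F: 14
  Plan D: 2
  Plan A: 16
Plan A has the most first-place votes.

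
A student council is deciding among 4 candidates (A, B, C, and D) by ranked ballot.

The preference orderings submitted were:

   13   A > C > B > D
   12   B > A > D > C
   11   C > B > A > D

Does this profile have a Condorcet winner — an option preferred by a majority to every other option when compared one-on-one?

No

Head-to-head results (36 voters total):
A vs B: B wins 23–13.
A vs C: A wins 25–11.
A vs D: A wins 36–0.
B vs C: C wins 24–12.
B vs D: B wins 36–0.
C vs D: C wins 24–12.
No candidate beats all others: A beats C beats B beats A, a majority cycle.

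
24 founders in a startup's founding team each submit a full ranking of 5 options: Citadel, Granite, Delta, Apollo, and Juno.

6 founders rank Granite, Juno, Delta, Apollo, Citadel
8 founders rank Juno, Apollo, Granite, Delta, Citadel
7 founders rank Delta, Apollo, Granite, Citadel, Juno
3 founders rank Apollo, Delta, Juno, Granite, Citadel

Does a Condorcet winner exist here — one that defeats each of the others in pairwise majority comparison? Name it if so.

Head-to-head results (24 voters total):
Citadel vs Granite: Granite wins 24–0.
Citadel vs Delta: Delta wins 24–0.
Citadel vs Apollo: Apollo wins 24–0.
Citadel vs Juno: Juno wins 17–7.
Granite vs Delta: Granite wins 14–10.
Granite vs Apollo: Apollo wins 18–6.
Granite vs Juno: Granite wins 13–11.
Delta vs Apollo: Delta wins 13–11.
Delta vs Juno: Juno wins 14–10.
Apollo vs Juno: Juno wins 14–10.
No candidate beats all others: Granite beats Delta beats Apollo beats Granite, a majority cycle.

None — there is no Condorcet winner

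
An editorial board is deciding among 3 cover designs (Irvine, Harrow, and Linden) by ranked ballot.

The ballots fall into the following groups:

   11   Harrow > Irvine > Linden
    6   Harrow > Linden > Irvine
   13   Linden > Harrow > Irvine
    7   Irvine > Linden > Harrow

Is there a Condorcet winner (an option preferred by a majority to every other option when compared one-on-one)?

Yes

Head-to-head results (37 voters total):
Irvine vs Harrow: Harrow wins 30–7.
Irvine vs Linden: Linden wins 19–18.
Harrow vs Linden: Linden wins 20–17.
Linden beats each rival — Irvine (19–18), Harrow (20–17) — so Linden is the Condorcet winner.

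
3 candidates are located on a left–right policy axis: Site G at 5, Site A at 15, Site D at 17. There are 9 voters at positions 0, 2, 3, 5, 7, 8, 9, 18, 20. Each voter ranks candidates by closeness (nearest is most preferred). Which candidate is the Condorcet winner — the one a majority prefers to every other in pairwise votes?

With single-peaked preferences on a line, the Condorcet winner is the candidate closest to the median voter.
The median voter (position 7) is closest to Site G at 5.
Check: Site G vs Site D — voters closer to Site G: 7 of 9.

Site G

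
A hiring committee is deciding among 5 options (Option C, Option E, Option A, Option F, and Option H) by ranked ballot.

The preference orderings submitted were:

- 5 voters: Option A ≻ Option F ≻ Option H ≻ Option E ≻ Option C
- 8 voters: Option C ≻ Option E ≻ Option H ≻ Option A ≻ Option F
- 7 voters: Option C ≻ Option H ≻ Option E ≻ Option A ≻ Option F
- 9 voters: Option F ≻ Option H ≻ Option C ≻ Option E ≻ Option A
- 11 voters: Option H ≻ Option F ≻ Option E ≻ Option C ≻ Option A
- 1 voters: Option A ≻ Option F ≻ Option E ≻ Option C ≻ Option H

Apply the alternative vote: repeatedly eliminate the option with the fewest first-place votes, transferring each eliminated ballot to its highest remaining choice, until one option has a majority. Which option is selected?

Round 1: Option C 15, Option H 11, Option F 9, Option A 6, Option E 0. Option E has the fewest and is eliminated.
Round 2: Option C 15, Option H 11, Option F 9, Option A 6. Option A has the fewest and is eliminated.
Round 3: Option C 15, Option F 15, Option H 11. Option H has the fewest and is eliminated.
Round 4: Option F 26, Option C 15. Option F has a majority.

Option F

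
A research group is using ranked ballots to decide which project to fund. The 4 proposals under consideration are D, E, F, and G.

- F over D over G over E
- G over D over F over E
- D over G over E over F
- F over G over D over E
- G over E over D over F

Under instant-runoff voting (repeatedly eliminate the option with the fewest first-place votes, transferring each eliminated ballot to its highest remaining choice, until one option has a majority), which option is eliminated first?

Round 1: F 2, G 2, D 1, E 0. E has the fewest and is eliminated.
Round 2: F 2, G 2, D 1. D has the fewest and is eliminated.
Round 3: G 3, F 2. G has a majority.

E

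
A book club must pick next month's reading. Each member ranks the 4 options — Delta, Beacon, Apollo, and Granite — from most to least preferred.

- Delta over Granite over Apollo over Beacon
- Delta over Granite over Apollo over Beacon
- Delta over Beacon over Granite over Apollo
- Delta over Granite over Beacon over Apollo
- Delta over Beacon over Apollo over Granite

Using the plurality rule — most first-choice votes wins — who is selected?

First-place vote totals:
  Delta: 5
  Beacon: 0
  Apollo: 0
  Granite: 0
Delta has the most first-place votes.

Delta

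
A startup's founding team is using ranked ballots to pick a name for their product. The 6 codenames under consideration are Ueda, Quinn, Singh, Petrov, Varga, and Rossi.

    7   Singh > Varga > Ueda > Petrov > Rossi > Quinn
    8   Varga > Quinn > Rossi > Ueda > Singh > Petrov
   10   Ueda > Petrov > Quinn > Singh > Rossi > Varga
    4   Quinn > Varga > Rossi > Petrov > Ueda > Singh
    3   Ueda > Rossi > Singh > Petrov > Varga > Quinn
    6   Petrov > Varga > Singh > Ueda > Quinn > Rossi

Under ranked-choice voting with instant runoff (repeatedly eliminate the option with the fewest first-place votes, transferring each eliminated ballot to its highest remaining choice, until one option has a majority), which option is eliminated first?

Round 1: Ueda 13, Varga 8, Singh 7, Petrov 6, Quinn 4, Rossi 0. Rossi has the fewest and is eliminated.
Round 2: Ueda 13, Varga 8, Singh 7, Petrov 6, Quinn 4. Quinn has the fewest and is eliminated.
Round 3: Ueda 13, Varga 12, Singh 7, Petrov 6. Petrov has the fewest and is eliminated.
Round 4: Varga 18, Ueda 13, Singh 7. Singh has the fewest and is eliminated.
Round 5: Varga 25, Ueda 13. Varga has a majority.

Rossi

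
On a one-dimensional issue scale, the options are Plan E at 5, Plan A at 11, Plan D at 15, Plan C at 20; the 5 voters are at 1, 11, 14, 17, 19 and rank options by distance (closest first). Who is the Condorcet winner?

Plan D

With single-peaked preferences on a line, the Condorcet winner is the candidate closest to the median voter.
The median voter (position 14) is closest to Plan D at 15.
Check: Plan D vs Plan A — voters closer to Plan D: 3 of 5.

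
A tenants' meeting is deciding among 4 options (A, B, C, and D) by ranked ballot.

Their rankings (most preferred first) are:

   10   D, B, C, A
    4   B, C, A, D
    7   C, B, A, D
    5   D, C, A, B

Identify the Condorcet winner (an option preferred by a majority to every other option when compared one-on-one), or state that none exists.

Head-to-head results (26 voters total):
A vs B: B wins 21–5.
A vs C: C wins 26–0.
A vs D: D wins 15–11.
B vs C: B wins 14–12.
B vs D: D wins 15–11.
C vs D: D wins 15–11.
D beats each rival — A (15–11), B (15–11), C (15–11) — so D is the Condorcet winner.

D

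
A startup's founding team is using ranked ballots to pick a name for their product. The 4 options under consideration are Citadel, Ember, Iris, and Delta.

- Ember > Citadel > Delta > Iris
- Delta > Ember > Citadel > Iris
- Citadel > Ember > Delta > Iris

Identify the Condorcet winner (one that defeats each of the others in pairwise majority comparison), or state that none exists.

Head-to-head results (3 voters total):
Citadel vs Ember: Ember wins 2–1.
Citadel vs Iris: Citadel wins 3–0.
Citadel vs Delta: Citadel wins 2–1.
Ember vs Iris: Ember wins 3–0.
Ember vs Delta: Ember wins 2–1.
Iris vs Delta: Delta wins 3–0.
Ember beats each rival — Citadel (2–1), Iris (3–0), Delta (2–1) — so Ember is the Condorcet winner.

Ember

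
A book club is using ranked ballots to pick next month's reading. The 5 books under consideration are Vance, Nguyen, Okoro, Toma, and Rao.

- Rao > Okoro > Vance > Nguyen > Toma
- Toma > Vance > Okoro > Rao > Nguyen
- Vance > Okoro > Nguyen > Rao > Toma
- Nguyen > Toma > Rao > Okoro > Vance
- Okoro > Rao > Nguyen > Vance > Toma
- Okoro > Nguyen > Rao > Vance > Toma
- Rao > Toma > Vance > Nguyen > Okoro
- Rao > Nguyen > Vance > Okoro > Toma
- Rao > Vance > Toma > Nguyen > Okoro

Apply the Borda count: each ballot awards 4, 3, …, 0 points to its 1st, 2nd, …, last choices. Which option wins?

Borda scores:
  Vance: 2 + 3 + 4 + 0 + 1 + 1 + 2 + 2 + 3 = 18
  Nguyen: 1 + 0 + 2 + 4 + 2 + 3 + 1 + 3 + 1 = 17
  Okoro: 3 + 2 + 3 + 1 + 4 + 4 + 0 + 1 + 0 = 18
  Toma: 0 + 4 + 0 + 3 + 0 + 0 + 3 + 0 + 2 = 12
  Rao: 4 + 1 + 1 + 2 + 3 + 2 + 4 + 4 + 4 = 25
Rao has the highest total.

Rao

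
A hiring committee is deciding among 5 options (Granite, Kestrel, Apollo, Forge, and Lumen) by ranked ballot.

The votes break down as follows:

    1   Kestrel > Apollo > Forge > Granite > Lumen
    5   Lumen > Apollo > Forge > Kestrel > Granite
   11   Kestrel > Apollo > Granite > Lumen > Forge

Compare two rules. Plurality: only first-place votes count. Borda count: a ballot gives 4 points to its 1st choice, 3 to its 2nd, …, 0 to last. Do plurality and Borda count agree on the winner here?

Plurality first-place counts: Granite 0, Kestrel 12, Apollo 0, Forge 0, Lumen 5 → Kestrel.
Borda totals: Granite 23, Kestrel 53, Apollo 51, Forge 12, Lumen 31 → Kestrel.
The two rules agree on Kestrel.

Yes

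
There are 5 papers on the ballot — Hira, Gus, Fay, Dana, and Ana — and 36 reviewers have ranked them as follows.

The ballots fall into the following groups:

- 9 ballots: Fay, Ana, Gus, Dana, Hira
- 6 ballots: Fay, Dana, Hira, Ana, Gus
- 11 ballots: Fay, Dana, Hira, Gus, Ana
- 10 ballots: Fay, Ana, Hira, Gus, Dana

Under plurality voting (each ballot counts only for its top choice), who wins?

Fay

First-place vote totals:
  Hira: 0
  Gus: 0
  Fay: 36
  Dana: 0
  Ana: 0
Fay has the most first-place votes.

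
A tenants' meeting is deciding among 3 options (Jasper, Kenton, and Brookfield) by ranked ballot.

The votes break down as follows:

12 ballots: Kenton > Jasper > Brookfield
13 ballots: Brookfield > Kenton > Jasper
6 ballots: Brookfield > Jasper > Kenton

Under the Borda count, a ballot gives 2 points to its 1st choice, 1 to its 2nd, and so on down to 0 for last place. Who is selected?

Borda scores:
  Jasper: 12·1 + 13·0 + 6·1 = 18
  Kenton: 12·2 + 13·1 + 6·0 = 37
  Brookfield: 12·0 + 13·2 + 6·2 = 38
Brookfield has the highest total.

Brookfield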